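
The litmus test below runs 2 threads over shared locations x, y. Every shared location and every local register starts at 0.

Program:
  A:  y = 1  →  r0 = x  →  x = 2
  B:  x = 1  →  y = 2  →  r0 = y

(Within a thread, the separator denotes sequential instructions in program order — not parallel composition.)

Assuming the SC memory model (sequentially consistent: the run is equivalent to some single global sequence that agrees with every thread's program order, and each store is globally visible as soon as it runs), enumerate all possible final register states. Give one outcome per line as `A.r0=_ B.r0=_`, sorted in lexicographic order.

A.r0=0 B.r0=2
A.r0=1 B.r0=1
A.r0=1 B.r0=2

outcome vector order: (A.r0,B.r0)
|SC outcomes| = 3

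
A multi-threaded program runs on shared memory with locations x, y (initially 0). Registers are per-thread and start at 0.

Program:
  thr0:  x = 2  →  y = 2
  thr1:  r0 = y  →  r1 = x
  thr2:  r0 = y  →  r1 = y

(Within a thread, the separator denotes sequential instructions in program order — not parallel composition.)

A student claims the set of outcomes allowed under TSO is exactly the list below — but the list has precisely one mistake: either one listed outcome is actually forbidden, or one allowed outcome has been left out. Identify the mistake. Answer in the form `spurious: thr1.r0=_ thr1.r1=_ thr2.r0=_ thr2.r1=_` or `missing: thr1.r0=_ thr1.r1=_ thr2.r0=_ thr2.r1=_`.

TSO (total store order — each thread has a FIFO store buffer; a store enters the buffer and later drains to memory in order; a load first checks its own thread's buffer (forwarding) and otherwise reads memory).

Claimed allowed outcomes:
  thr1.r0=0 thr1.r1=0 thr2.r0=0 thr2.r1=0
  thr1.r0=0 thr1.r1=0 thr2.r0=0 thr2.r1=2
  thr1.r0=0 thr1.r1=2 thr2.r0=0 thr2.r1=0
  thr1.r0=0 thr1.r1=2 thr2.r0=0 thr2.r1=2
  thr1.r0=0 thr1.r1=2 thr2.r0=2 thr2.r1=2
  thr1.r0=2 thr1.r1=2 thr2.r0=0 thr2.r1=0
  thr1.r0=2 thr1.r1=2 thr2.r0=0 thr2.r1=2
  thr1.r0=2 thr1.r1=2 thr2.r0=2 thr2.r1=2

outcome vector order: (thr1.r0,thr1.r1,thr2.r0,thr2.r1)
TSO (9): <0 0 0 0> <0 0 0 2> <0 0 2 2> <0 2 0 0> <0 2 0 2> <0 2 2 2> <2 2 0 0> <2 2 0 2> <2 2 2 2>
TSO∖claimed = {<0 0 2 2>}

missing: thr1.r0=0 thr1.r1=0 thr2.r0=2 thr2.r1=2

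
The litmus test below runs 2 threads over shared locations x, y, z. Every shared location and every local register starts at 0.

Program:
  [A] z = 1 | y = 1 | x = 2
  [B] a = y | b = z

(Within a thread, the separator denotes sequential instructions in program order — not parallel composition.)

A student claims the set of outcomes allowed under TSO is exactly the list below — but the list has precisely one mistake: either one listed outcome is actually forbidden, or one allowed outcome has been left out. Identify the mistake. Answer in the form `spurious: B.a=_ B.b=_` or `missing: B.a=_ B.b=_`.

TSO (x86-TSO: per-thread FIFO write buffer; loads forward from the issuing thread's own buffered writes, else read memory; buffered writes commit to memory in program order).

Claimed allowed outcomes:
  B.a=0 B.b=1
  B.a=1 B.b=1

missing: B.a=0 B.b=0

outcome vector order: (B.a,B.b)
TSO: 3 outcomes — {(0,0); (0,1); (1,1)}
TSO∖claimed = {(0,0)}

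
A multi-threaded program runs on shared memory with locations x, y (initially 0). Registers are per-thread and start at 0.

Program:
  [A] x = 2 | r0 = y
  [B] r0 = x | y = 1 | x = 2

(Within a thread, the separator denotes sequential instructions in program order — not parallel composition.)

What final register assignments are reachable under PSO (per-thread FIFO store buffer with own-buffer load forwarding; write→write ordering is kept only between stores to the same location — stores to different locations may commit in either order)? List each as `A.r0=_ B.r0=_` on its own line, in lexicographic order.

outcome vector order: (A.r0,B.r0)
|PSO outcomes| = 4

A.r0=0 B.r0=0
A.r0=0 B.r0=2
A.r0=1 B.r0=0
A.r0=1 B.r0=2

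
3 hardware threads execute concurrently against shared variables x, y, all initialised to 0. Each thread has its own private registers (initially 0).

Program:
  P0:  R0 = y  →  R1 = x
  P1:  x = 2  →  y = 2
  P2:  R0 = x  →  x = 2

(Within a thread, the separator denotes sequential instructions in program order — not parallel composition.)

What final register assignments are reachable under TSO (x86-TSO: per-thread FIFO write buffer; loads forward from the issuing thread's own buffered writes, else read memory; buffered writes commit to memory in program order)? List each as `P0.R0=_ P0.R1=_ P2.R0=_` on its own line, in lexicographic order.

P0.R0=0 P0.R1=0 P2.R0=0
P0.R0=0 P0.R1=0 P2.R0=2
P0.R0=0 P0.R1=2 P2.R0=0
P0.R0=0 P0.R1=2 P2.R0=2
P0.R0=2 P0.R1=2 P2.R0=0
P0.R0=2 P0.R1=2 P2.R0=2

outcome vector order: (P0.R0,P0.R1,P2.R0)
|TSO outcomes| = 6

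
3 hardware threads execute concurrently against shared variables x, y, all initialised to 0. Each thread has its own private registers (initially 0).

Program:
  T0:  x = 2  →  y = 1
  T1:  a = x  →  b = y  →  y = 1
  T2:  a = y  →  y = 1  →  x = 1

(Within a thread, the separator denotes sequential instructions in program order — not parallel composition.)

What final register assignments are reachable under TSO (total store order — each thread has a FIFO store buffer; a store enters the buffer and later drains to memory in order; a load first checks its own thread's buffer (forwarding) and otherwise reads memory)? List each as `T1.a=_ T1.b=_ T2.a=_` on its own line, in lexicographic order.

outcome vector order: (T1.a,T1.b,T2.a)
|TSO outcomes| = 10

T1.a=0 T1.b=0 T2.a=0
T1.a=0 T1.b=0 T2.a=1
T1.a=0 T1.b=1 T2.a=0
T1.a=0 T1.b=1 T2.a=1
T1.a=1 T1.b=1 T2.a=0
T1.a=1 T1.b=1 T2.a=1
T1.a=2 T1.b=0 T2.a=0
T1.a=2 T1.b=0 T2.a=1
T1.a=2 T1.b=1 T2.a=0
T1.a=2 T1.b=1 T2.a=1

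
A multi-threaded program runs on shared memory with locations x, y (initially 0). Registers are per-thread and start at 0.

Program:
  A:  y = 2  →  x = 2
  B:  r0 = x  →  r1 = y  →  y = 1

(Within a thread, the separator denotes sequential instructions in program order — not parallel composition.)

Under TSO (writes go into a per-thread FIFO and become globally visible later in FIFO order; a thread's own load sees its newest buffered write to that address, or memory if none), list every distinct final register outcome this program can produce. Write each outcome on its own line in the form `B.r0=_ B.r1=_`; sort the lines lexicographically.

outcome vector order: (B.r0,B.r1)
|TSO outcomes| = 3

B.r0=0 B.r1=0
B.r0=0 B.r1=2
B.r0=2 B.r1=2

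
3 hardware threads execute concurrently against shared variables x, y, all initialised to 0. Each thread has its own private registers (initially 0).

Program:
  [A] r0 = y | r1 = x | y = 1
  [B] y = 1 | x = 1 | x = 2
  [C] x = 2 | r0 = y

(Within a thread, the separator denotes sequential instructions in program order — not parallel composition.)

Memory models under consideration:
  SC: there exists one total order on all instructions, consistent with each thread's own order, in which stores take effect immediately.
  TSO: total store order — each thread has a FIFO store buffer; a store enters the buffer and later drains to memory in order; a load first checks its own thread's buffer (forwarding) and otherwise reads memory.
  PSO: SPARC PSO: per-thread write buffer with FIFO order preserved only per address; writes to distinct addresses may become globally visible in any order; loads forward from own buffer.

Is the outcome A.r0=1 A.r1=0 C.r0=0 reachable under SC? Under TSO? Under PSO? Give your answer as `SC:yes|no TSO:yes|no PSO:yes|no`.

SC:no TSO:yes PSO:yes

outcome vector order: (A.r0,A.r1,C.r0)
[SC] allowed = {0/0/0; 0/0/1; 0/1/0; 0/1/1; 0/2/0; 0/2/1; 1/0/1; 1/1/0; 1/1/1; 1/2/0; 1/2/1}
[TSO] allowed = {0/0/0; 0/0/1; 0/1/0; 0/1/1; 0/2/0; 0/2/1; 1/0/0; 1/0/1; 1/1/0; 1/1/1; 1/2/0; 1/2/1}
[PSO] allowed = {0/0/0; 0/0/1; 0/1/0; 0/1/1; 0/2/0; 0/2/1; 1/0/0; 1/0/1; 1/1/0; 1/1/1; 1/2/0; 1/2/1}
target 1/0/0 ∈ {TSO,PSO}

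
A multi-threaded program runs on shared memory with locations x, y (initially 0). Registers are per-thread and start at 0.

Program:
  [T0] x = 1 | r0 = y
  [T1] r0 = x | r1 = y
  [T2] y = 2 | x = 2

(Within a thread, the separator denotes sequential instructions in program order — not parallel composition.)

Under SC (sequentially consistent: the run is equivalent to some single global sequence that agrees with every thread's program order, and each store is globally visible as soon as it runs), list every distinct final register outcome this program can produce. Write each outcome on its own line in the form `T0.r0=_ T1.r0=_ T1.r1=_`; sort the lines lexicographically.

outcome vector order: (T0.r0,T1.r0,T1.r1)
|SC outcomes| = 10

T0.r0=0 T1.r0=0 T1.r1=0
T0.r0=0 T1.r0=0 T1.r1=2
T0.r0=0 T1.r0=1 T1.r1=0
T0.r0=0 T1.r0=1 T1.r1=2
T0.r0=0 T1.r0=2 T1.r1=2
T0.r0=2 T1.r0=0 T1.r1=0
T0.r0=2 T1.r0=0 T1.r1=2
T0.r0=2 T1.r0=1 T1.r1=0
T0.r0=2 T1.r0=1 T1.r1=2
T0.r0=2 T1.r0=2 T1.r1=2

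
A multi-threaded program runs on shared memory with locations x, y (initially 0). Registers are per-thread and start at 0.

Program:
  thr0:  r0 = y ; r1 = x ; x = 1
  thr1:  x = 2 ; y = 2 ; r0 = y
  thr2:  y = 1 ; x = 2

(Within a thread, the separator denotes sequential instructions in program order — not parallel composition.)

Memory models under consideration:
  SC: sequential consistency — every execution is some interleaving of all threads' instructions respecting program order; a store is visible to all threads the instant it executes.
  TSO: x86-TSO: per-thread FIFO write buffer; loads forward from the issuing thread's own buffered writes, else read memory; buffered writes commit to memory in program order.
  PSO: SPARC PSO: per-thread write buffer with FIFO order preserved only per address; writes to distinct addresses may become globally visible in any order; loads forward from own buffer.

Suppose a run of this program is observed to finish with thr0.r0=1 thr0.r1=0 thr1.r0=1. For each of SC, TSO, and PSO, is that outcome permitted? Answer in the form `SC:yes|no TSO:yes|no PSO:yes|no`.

SC:no TSO:no PSO:yes

outcome vector order: (thr0.r0,thr0.r1,thr1.r0)
SC: 9 outcomes — {0/0/1 0/0/2 0/2/1 0/2/2 1/0/2 1/2/1 1/2/2 2/2/1 2/2/2}
TSO: 9 outcomes — {0/0/1 0/0/2 0/2/1 0/2/2 1/0/2 1/2/1 1/2/2 2/2/1 2/2/2}
PSO: 12 outcomes — {0/0/1 0/0/2 0/2/1 0/2/2 1/0/1 1/0/2 1/2/1 1/2/2 2/0/1 2/0/2 2/2/1 2/2/2}
target 1/0/1 ∈ {PSO}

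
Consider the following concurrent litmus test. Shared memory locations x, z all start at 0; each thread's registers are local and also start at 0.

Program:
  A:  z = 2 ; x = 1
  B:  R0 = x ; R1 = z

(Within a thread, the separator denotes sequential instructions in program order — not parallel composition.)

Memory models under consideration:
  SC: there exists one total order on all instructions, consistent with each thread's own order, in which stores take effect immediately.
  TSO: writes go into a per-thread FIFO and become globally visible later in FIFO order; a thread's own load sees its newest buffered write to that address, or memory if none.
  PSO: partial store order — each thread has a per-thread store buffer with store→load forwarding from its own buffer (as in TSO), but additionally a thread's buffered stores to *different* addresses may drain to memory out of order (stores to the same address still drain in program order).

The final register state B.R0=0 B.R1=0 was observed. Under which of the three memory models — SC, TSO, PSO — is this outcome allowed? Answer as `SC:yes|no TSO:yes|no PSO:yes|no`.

outcome vector order: (B.R0,B.R1)
SC (3): (0,0) (0,2) (1,2)
TSO (3): (0,0) (0,2) (1,2)
PSO (4): (0,0) (0,2) (1,0) (1,2)
target (0,0) ∈ {SC,TSO,PSO}

SC:yes TSO:yes PSO:yes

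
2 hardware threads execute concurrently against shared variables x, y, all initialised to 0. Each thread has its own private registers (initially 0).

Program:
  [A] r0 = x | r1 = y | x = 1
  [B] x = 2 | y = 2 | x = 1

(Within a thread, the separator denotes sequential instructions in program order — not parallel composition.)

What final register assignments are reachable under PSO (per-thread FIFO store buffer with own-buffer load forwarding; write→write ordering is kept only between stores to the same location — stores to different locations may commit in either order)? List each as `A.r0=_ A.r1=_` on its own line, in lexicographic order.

A.r0=0 A.r1=0
A.r0=0 A.r1=2
A.r0=1 A.r1=0
A.r0=1 A.r1=2
A.r0=2 A.r1=0
A.r0=2 A.r1=2

outcome vector order: (A.r0,A.r1)
|PSO outcomes| = 6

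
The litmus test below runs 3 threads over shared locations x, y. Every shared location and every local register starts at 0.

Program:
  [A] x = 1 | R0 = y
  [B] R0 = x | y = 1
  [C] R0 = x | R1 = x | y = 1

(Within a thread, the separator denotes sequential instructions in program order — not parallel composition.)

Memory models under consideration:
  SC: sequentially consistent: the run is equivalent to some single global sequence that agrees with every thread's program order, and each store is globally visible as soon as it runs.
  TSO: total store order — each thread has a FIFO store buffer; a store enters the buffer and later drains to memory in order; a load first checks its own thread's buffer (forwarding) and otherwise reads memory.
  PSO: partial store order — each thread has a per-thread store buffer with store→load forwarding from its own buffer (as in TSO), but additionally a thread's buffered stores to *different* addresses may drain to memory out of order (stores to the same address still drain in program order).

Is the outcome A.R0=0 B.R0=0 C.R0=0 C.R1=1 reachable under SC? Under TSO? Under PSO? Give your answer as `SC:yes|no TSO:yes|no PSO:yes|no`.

SC:yes TSO:yes PSO:yes

outcome vector order: (A.R0,B.R0,C.R0,C.R1)
under SC → 0/0/0/0; 0/0/0/1; 0/0/1/1; 0/1/0/0; 0/1/0/1; 0/1/1/1; 1/0/0/0; 1/0/0/1; 1/0/1/1; 1/1/0/0; 1/1/0/1; 1/1/1/1
under TSO → 0/0/0/0; 0/0/0/1; 0/0/1/1; 0/1/0/0; 0/1/0/1; 0/1/1/1; 1/0/0/0; 1/0/0/1; 1/0/1/1; 1/1/0/0; 1/1/0/1; 1/1/1/1
under PSO → 0/0/0/0; 0/0/0/1; 0/0/1/1; 0/1/0/0; 0/1/0/1; 0/1/1/1; 1/0/0/0; 1/0/0/1; 1/0/1/1; 1/1/0/0; 1/1/0/1; 1/1/1/1
target 0/0/0/1 ∈ {SC,TSO,PSO}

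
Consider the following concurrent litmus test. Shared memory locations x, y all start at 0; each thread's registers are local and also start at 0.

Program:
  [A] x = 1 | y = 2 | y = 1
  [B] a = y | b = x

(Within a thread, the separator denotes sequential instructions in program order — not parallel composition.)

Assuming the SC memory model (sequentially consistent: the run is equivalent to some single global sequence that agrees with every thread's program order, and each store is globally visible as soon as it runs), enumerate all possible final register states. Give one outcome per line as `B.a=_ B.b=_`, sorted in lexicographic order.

outcome vector order: (B.a,B.b)
|SC outcomes| = 4

B.a=0 B.b=0
B.a=0 B.b=1
B.a=1 B.b=1
B.a=2 B.b=1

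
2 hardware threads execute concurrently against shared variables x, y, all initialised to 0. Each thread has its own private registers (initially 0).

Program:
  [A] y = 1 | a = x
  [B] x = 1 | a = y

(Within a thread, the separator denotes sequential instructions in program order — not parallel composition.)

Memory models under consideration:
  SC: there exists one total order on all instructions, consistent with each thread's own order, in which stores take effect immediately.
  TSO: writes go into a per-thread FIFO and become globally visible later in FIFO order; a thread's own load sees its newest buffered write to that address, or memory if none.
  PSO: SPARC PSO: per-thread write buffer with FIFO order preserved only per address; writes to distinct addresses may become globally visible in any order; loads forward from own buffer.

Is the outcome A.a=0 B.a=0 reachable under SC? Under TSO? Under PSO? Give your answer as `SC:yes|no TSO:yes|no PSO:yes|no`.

outcome vector order: (A.a,B.a)
under SC → 01, 10, 11
under TSO → 00, 01, 10, 11
under PSO → 00, 01, 10, 11
target 00 ∈ {TSO,PSO}

SC:no TSO:yes PSO:yes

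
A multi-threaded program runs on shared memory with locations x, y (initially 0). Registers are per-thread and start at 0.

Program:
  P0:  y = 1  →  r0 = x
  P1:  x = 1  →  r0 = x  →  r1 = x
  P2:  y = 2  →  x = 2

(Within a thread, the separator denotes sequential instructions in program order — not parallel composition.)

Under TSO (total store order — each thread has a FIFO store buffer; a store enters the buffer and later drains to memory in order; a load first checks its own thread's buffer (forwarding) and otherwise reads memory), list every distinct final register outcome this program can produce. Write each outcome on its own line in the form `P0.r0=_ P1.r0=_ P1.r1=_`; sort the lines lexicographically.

outcome vector order: (P0.r0,P1.r0,P1.r1)
|TSO outcomes| = 9

P0.r0=0 P1.r0=1 P1.r1=1
P0.r0=0 P1.r0=1 P1.r1=2
P0.r0=0 P1.r0=2 P1.r1=2
P0.r0=1 P1.r0=1 P1.r1=1
P0.r0=1 P1.r0=1 P1.r1=2
P0.r0=1 P1.r0=2 P1.r1=2
P0.r0=2 P1.r0=1 P1.r1=1
P0.r0=2 P1.r0=1 P1.r1=2
P0.r0=2 P1.r0=2 P1.r1=2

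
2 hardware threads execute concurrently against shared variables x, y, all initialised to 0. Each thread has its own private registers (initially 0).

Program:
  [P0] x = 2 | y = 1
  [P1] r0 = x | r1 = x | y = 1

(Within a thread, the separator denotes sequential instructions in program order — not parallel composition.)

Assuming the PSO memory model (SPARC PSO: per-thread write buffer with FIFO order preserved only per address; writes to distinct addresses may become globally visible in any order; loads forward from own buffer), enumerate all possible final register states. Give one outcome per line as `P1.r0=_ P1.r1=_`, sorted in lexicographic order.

outcome vector order: (P1.r0,P1.r1)
|PSO outcomes| = 3

P1.r0=0 P1.r1=0
P1.r0=0 P1.r1=2
P1.r0=2 P1.r1=2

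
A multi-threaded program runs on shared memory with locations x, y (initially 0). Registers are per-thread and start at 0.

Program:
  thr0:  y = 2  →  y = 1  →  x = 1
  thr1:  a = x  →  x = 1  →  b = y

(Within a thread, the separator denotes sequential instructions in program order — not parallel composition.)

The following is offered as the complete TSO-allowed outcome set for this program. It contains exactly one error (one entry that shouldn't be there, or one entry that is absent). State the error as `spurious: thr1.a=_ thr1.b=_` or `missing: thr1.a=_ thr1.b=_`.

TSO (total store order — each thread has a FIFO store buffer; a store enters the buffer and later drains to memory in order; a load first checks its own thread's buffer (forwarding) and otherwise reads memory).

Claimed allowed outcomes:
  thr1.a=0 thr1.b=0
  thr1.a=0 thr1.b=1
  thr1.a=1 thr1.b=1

outcome vector order: (thr1.a,thr1.b)
TSO (4): 00 01 02 11
TSO∖claimed = {02}

missing: thr1.a=0 thr1.b=2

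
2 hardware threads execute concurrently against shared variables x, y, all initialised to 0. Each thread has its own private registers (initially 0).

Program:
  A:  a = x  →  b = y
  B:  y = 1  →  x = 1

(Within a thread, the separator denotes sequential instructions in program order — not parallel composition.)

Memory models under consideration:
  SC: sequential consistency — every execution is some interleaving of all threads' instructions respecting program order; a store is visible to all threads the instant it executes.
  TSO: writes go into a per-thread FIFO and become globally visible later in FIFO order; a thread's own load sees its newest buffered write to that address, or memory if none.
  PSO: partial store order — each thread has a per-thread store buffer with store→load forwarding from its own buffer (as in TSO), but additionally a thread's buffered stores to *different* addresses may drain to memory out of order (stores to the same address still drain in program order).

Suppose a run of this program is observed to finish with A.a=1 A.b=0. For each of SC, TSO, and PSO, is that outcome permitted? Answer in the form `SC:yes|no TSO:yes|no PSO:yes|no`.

outcome vector order: (A.a,A.b)
SC: 3 outcomes — {0/0; 0/1; 1/1}
TSO: 3 outcomes — {0/0; 0/1; 1/1}
PSO: 4 outcomes — {0/0; 0/1; 1/0; 1/1}
target 1/0 ∈ {PSO}

SC:no TSO:no PSO:yes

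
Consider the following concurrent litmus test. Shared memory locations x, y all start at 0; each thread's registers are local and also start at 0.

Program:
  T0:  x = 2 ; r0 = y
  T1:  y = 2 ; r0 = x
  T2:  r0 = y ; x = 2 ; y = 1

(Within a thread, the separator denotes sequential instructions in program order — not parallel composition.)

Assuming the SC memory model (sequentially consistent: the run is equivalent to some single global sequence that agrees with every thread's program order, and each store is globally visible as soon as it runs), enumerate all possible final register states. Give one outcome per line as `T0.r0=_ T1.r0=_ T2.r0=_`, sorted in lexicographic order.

outcome vector order: (T0.r0,T1.r0,T2.r0)
|SC outcomes| = 10

T0.r0=0 T1.r0=2 T2.r0=0
T0.r0=0 T1.r0=2 T2.r0=2
T0.r0=1 T1.r0=0 T2.r0=0
T0.r0=1 T1.r0=0 T2.r0=2
T0.r0=1 T1.r0=2 T2.r0=0
T0.r0=1 T1.r0=2 T2.r0=2
T0.r0=2 T1.r0=0 T2.r0=0
T0.r0=2 T1.r0=0 T2.r0=2
T0.r0=2 T1.r0=2 T2.r0=0
T0.r0=2 T1.r0=2 T2.r0=2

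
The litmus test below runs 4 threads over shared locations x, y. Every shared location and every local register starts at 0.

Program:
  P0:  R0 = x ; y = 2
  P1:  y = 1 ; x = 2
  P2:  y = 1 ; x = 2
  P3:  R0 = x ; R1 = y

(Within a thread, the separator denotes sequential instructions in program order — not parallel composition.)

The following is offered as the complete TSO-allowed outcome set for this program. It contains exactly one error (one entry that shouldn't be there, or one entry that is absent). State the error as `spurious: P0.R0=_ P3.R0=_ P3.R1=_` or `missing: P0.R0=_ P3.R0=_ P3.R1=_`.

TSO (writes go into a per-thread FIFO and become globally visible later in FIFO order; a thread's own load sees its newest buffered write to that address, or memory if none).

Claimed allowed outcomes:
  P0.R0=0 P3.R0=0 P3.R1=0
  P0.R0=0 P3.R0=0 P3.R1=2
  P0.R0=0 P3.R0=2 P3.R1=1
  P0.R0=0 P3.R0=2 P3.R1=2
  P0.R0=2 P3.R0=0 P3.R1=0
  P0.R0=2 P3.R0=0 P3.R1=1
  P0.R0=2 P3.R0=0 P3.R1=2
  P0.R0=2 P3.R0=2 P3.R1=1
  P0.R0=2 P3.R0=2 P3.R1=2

outcome vector order: (P0.R0,P3.R0,P3.R1)
[TSO] allowed = {000 001 002 021 022 200 201 202 221 222}
TSO∖claimed = {001}

missing: P0.R0=0 P3.R0=0 P3.R1=1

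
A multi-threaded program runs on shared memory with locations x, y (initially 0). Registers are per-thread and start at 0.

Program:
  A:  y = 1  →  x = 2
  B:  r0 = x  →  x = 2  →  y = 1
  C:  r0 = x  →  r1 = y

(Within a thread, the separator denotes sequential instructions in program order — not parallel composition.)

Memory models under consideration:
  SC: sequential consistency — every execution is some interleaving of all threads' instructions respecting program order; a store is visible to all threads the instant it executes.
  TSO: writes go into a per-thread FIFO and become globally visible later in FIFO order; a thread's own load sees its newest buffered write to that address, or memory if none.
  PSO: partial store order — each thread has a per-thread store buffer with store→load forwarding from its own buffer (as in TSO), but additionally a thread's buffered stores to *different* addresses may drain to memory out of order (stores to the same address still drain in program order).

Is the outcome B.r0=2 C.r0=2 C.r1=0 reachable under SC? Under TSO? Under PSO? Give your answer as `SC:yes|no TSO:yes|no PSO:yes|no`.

SC:no TSO:no PSO:yes

outcome vector order: (B.r0,C.r0,C.r1)
[SC] allowed = {000 001 020 021 200 201 221}
[TSO] allowed = {000 001 020 021 200 201 221}
[PSO] allowed = {000 001 020 021 200 201 220 221}
target 220 ∈ {PSO}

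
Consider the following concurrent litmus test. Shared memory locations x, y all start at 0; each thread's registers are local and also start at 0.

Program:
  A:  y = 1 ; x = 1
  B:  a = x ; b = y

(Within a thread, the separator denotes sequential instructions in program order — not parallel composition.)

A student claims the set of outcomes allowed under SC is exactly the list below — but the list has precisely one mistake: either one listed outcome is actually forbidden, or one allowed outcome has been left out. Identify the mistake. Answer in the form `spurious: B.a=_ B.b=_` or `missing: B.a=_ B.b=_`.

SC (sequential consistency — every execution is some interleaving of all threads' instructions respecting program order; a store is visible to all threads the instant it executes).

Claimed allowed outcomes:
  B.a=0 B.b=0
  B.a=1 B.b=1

missing: B.a=0 B.b=1

outcome vector order: (B.a,B.b)
SC: 3 outcomes — {0/0, 0/1, 1/1}
SC∖claimed = {0/1}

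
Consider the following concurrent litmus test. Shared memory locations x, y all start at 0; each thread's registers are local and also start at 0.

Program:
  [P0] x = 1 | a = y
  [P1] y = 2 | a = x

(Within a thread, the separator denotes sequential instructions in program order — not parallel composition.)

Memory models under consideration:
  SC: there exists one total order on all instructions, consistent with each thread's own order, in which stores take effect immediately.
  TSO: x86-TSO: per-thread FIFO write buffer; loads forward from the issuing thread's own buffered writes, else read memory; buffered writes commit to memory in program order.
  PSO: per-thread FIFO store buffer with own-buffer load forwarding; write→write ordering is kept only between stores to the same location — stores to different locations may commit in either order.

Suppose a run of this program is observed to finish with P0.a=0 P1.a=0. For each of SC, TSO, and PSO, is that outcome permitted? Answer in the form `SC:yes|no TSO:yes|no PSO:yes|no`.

SC:no TSO:yes PSO:yes

outcome vector order: (P0.a,P1.a)
under SC → <0 1>; <2 0>; <2 1>
under TSO → <0 0>; <0 1>; <2 0>; <2 1>
under PSO → <0 0>; <0 1>; <2 0>; <2 1>
target <0 0> ∈ {TSO,PSO}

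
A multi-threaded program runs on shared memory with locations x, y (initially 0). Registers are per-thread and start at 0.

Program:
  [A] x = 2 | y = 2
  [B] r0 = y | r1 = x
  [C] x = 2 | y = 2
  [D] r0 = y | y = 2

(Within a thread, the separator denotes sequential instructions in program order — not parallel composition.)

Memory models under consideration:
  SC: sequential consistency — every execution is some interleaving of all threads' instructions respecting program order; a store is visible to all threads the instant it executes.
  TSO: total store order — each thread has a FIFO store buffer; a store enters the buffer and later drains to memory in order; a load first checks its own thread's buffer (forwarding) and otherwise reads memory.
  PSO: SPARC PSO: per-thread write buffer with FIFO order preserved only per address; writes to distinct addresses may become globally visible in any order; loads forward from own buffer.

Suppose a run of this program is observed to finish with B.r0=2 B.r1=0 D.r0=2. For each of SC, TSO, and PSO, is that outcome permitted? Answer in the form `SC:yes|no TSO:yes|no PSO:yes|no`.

outcome vector order: (B.r0,B.r1,D.r0)
under SC → <0 0 0>, <0 0 2>, <0 2 0>, <0 2 2>, <2 0 0>, <2 2 0>, <2 2 2>
under TSO → <0 0 0>, <0 0 2>, <0 2 0>, <0 2 2>, <2 0 0>, <2 2 0>, <2 2 2>
under PSO → <0 0 0>, <0 0 2>, <0 2 0>, <0 2 2>, <2 0 0>, <2 0 2>, <2 2 0>, <2 2 2>
target <2 0 2> ∈ {PSO}

SC:no TSO:no PSO:yes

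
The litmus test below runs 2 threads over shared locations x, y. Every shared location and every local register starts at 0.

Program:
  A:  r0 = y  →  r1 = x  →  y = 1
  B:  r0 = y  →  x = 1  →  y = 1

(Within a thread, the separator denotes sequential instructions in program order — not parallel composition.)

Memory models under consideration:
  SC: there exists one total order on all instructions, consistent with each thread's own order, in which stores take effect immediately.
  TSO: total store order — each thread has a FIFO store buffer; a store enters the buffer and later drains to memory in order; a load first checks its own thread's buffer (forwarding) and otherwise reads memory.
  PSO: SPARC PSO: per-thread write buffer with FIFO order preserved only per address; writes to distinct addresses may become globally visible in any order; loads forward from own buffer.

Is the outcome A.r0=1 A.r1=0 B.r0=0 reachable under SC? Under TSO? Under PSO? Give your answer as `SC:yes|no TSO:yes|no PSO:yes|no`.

SC:no TSO:no PSO:yes

outcome vector order: (A.r0,A.r1,B.r0)
SC (4): (0,0,0), (0,0,1), (0,1,0), (1,1,0)
TSO (4): (0,0,0), (0,0,1), (0,1,0), (1,1,0)
PSO (5): (0,0,0), (0,0,1), (0,1,0), (1,0,0), (1,1,0)
target (1,0,0) ∈ {PSO}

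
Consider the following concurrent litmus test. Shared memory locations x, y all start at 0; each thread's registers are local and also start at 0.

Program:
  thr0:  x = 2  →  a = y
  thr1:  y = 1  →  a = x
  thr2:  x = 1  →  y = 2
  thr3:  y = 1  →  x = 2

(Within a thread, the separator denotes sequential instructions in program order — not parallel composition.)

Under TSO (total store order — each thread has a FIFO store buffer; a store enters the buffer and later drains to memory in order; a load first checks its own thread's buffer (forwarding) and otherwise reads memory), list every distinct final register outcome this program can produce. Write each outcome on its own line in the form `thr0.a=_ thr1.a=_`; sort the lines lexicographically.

thr0.a=0 thr1.a=0
thr0.a=0 thr1.a=1
thr0.a=0 thr1.a=2
thr0.a=1 thr1.a=0
thr0.a=1 thr1.a=1
thr0.a=1 thr1.a=2
thr0.a=2 thr1.a=0
thr0.a=2 thr1.a=1
thr0.a=2 thr1.a=2

outcome vector order: (thr0.a,thr1.a)
|TSO outcomes| = 9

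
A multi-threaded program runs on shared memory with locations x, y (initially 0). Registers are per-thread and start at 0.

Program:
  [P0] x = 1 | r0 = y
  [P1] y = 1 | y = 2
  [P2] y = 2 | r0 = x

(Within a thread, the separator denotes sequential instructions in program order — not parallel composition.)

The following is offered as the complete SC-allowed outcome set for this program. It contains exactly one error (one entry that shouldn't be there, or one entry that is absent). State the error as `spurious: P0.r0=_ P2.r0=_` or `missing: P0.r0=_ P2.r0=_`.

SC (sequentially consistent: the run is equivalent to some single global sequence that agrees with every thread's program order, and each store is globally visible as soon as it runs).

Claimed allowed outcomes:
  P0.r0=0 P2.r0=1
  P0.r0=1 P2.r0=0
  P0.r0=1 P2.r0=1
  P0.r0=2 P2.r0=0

outcome vector order: (P0.r0,P2.r0)
SC (5): <0 1> <1 0> <1 1> <2 0> <2 1>
SC∖claimed = {<2 1>}

missing: P0.r0=2 P2.r0=1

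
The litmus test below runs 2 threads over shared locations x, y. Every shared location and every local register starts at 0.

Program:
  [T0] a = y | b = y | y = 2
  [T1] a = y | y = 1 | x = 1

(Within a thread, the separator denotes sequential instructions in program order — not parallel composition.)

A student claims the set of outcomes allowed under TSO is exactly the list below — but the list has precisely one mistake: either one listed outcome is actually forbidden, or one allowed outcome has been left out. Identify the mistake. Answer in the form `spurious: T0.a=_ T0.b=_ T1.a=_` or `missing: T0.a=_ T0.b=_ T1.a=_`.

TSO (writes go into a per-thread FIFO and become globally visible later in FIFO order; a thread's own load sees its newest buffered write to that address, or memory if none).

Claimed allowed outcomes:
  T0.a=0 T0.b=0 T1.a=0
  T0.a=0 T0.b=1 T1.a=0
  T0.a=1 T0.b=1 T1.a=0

missing: T0.a=0 T0.b=0 T1.a=2

outcome vector order: (T0.a,T0.b,T1.a)
TSO (4): 0/0/0 0/0/2 0/1/0 1/1/0
TSO∖claimed = {0/0/2}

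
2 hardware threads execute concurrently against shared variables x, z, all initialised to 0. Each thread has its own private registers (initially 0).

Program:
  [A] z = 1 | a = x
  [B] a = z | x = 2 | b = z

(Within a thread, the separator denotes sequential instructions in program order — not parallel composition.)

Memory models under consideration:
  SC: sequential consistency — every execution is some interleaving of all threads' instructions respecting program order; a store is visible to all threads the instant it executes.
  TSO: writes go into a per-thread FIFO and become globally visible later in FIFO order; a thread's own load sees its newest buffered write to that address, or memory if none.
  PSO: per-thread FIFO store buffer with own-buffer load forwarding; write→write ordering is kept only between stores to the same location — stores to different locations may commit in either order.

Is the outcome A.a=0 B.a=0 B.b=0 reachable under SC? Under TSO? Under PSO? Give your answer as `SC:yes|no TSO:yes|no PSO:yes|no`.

SC:no TSO:yes PSO:yes

outcome vector order: (A.a,B.a,B.b)
under SC → 001 011 200 201 211
under TSO → 000 001 011 200 201 211
under PSO → 000 001 011 200 201 211
target 000 ∈ {TSO,PSO}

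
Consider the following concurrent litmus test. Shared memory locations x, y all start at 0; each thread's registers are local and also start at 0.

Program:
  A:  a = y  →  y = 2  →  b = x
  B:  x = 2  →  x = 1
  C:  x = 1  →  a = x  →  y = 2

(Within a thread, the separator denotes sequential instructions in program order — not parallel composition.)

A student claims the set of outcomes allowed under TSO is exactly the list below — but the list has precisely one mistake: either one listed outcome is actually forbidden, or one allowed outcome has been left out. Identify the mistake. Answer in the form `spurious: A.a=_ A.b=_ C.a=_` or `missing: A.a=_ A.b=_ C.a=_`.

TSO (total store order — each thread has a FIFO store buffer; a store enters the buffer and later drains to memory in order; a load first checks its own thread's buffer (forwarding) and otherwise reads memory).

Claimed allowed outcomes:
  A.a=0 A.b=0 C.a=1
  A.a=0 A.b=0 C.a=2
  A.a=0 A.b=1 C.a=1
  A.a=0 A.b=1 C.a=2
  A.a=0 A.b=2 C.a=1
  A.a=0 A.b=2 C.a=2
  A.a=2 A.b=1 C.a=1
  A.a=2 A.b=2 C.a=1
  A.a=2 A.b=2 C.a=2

outcome vector order: (A.a,A.b,C.a)
[TSO] allowed = {001, 002, 011, 012, 021, 022, 211, 212, 221, 222}
TSO∖claimed = {212}

missing: A.a=2 A.b=1 C.a=2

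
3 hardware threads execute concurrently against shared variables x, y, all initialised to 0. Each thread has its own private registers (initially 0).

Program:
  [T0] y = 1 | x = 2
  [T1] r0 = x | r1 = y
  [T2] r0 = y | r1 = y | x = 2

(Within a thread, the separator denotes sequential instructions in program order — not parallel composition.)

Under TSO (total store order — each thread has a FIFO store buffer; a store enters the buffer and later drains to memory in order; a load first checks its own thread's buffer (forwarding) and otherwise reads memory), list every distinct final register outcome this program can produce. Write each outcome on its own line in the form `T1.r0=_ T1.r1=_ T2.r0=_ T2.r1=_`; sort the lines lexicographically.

T1.r0=0 T1.r1=0 T2.r0=0 T2.r1=0
T1.r0=0 T1.r1=0 T2.r0=0 T2.r1=1
T1.r0=0 T1.r1=0 T2.r0=1 T2.r1=1
T1.r0=0 T1.r1=1 T2.r0=0 T2.r1=0
T1.r0=0 T1.r1=1 T2.r0=0 T2.r1=1
T1.r0=0 T1.r1=1 T2.r0=1 T2.r1=1
T1.r0=2 T1.r1=0 T2.r0=0 T2.r1=0
T1.r0=2 T1.r1=1 T2.r0=0 T2.r1=0
T1.r0=2 T1.r1=1 T2.r0=0 T2.r1=1
T1.r0=2 T1.r1=1 T2.r0=1 T2.r1=1

outcome vector order: (T1.r0,T1.r1,T2.r0,T2.r1)
|TSO outcomes| = 10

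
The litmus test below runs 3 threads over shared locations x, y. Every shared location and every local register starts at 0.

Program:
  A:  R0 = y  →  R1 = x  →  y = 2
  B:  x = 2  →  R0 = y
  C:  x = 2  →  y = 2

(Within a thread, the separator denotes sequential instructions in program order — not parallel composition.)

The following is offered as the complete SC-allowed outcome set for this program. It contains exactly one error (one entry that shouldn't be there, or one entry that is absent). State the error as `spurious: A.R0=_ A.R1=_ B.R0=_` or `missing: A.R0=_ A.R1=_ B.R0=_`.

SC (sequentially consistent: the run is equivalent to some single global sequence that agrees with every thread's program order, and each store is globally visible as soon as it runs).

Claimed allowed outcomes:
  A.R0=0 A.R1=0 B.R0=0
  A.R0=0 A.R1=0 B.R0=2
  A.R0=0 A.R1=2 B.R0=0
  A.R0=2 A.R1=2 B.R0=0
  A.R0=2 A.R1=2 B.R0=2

missing: A.R0=0 A.R1=2 B.R0=2

outcome vector order: (A.R0,A.R1,B.R0)
under SC → <0 0 0>, <0 0 2>, <0 2 0>, <0 2 2>, <2 2 0>, <2 2 2>
SC∖claimed = {<0 2 2>}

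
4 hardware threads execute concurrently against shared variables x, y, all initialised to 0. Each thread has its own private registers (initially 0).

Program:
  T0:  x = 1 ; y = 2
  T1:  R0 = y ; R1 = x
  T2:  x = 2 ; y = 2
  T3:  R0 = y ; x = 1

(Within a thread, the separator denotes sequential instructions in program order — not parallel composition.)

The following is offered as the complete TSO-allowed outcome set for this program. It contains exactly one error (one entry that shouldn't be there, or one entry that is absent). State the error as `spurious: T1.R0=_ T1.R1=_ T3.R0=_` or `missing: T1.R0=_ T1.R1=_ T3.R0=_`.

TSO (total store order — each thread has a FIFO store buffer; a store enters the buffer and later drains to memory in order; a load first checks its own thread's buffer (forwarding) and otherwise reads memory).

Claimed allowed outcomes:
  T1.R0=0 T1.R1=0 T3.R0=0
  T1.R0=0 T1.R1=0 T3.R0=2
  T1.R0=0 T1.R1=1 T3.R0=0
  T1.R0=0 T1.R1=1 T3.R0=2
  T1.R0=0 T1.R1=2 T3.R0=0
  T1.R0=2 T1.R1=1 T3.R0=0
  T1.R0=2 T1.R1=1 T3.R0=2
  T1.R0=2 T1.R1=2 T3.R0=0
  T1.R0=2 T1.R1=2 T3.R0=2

outcome vector order: (T1.R0,T1.R1,T3.R0)
TSO (10): <0 0 0>, <0 0 2>, <0 1 0>, <0 1 2>, <0 2 0>, <0 2 2>, <2 1 0>, <2 1 2>, <2 2 0>, <2 2 2>
TSO∖claimed = {<0 2 2>}

missing: T1.R0=0 T1.R1=2 T3.R0=2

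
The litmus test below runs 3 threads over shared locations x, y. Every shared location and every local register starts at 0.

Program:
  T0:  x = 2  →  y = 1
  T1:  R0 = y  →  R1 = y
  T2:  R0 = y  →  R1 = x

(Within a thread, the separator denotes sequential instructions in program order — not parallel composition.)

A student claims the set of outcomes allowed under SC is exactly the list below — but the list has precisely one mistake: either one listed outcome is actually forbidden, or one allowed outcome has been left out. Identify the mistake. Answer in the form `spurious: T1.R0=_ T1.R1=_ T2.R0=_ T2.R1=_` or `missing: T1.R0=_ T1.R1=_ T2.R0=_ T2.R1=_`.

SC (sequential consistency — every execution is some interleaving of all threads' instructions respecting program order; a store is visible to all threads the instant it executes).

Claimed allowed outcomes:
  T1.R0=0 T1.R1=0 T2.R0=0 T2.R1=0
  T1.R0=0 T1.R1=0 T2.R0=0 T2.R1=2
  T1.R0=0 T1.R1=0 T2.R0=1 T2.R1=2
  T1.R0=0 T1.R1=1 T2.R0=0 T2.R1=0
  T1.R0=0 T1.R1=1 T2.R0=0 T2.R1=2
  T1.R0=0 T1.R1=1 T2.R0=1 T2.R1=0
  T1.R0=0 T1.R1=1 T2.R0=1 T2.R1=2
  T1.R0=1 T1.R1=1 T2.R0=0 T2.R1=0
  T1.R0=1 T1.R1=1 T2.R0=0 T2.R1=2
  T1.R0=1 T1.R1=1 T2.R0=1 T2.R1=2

outcome vector order: (T1.R0,T1.R1,T2.R0,T2.R1)
under SC → (0,0,0,0); (0,0,0,2); (0,0,1,2); (0,1,0,0); (0,1,0,2); (0,1,1,2); (1,1,0,0); (1,1,0,2); (1,1,1,2)
claimed∖SC = {(0,1,1,0)}

spurious: T1.R0=0 T1.R1=1 T2.R0=1 T2.R1=0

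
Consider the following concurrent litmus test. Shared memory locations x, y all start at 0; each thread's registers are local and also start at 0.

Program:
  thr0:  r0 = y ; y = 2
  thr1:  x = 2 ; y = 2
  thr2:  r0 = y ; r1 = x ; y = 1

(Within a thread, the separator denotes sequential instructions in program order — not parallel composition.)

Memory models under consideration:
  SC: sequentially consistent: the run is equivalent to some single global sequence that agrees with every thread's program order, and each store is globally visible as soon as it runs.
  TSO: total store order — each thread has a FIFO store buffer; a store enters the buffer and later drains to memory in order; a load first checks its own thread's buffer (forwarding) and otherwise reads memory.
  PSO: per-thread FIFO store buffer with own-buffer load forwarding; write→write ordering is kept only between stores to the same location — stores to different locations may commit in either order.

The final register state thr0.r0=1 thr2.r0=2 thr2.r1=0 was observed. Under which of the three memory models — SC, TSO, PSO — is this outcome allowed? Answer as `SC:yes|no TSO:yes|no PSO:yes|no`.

outcome vector order: (thr0.r0,thr2.r0,thr2.r1)
[SC] allowed = {<0 0 0>; <0 0 2>; <0 2 0>; <0 2 2>; <1 0 0>; <1 0 2>; <1 2 2>; <2 0 0>; <2 0 2>; <2 2 2>}
[TSO] allowed = {<0 0 0>; <0 0 2>; <0 2 0>; <0 2 2>; <1 0 0>; <1 0 2>; <1 2 2>; <2 0 0>; <2 0 2>; <2 2 2>}
[PSO] allowed = {<0 0 0>; <0 0 2>; <0 2 0>; <0 2 2>; <1 0 0>; <1 0 2>; <1 2 0>; <1 2 2>; <2 0 0>; <2 0 2>; <2 2 0>; <2 2 2>}
target <1 2 0> ∈ {PSO}

SC:no TSO:no PSO:yes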